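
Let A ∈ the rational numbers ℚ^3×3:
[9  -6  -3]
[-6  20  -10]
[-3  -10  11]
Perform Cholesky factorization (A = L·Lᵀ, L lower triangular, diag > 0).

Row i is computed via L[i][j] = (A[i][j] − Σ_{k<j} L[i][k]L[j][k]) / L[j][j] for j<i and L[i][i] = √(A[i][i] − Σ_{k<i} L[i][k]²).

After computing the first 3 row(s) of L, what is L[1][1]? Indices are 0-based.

Step 1: L[0][0] = √(9) = 3.
  L[1][0] = (-6) / L[0][0] = -2.
Step 2: L[1][1] = √(16) = 4.
  L[2][0] = (-3) / L[0][0] = -1.
  L[2][1] = (-12) / L[1][1] = -3.
Step 3: L[2][2] = √(1) = 1.

L[1][1] = 4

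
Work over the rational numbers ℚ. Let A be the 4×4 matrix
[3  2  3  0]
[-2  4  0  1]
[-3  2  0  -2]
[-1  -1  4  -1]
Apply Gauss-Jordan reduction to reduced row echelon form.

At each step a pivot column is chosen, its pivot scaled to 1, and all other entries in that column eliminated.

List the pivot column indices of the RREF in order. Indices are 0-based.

pivot columns: 0, 1, 2, 3

pivot(0,0)=3: scale R0 → (1, 2/3, 1, 0)
  clear (1,0): R1 −= (-2)R0 → (0, 16/3, 2, 1)
  clear (2,0): R2 −= (-3)R0 → (0, 4, 3, -2)
  clear (3,0): R3 −= (-1)R0 → (0, -1/3, 5, -1)
pivot(1,1)=16/3: scale R1 → (0, 1, 3/8, 3/16)
  clear (0,1): R0 −= (2/3)R1 → (1, 0, 3/4, -1/8)
  clear (2,1): R2 −= (4)R1 → (0, 0, 3/2, -11/4)
  clear (3,1): R3 −= (-1/3)R1 → (0, 0, 41/8, -15/16)
pivot(2,2)=3/2: scale R2 → (0, 0, 1, -11/6)
  clear (0,2): R0 −= (3/4)R2 → (1, 0, 0, 5/4)
  clear (1,2): R1 −= (3/8)R2 → (0, 1, 0, 7/8)
  clear (3,2): R3 −= (41/8)R2 → (0, 0, 0, 203/24)
pivot(3,3)=203/24: scale R3 → (0, 0, 0, 1)
  clear (0,3): R0 −= (5/4)R3 → (1, 0, 0, 0)
  clear (1,3): R1 −= (7/8)R3 → (0, 1, 0, 0)
  clear (2,3): R2 −= (-11/6)R3 → (0, 0, 1, 0)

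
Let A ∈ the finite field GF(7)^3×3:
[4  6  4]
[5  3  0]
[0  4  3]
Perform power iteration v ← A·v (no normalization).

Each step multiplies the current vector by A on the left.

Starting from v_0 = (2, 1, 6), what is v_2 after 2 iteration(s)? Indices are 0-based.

v_0 = (2, 1, 6).
v_1 = A·v_0 = (3, 6, 1).
v_2 = A·v_1 = (3, 5, 6).

v_2 = (3, 5, 6)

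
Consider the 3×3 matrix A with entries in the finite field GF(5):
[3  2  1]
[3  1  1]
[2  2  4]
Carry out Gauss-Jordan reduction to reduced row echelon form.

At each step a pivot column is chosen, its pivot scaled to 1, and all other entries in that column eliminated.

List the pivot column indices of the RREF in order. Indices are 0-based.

pivot(0,0)=3: scale R0 → (1, 4, 2)
  clear (1,0): R1 −= (3)R0 → (0, 4, 0)
  clear (2,0): R2 −= (2)R0 → (0, 4, 0)
pivot(1,1)=4: scale R1 → (0, 1, 0)
  clear (0,1): R0 −= (4)R1 → (1, 0, 2)
  clear (2,1): R2 −= (4)R1 → (0, 0, 0)
col 2: no nonzero at/below row 2; advance.

pivot columns: 0, 1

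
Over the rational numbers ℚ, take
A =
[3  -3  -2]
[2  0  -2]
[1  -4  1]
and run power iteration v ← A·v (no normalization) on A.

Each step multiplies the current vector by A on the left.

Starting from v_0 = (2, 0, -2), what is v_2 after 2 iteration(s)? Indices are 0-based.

v_2 = (6, 20, -22)

v_0 = (2, 0, -2).
v_1 = A·v_0 = (10, 8, 0).
v_2 = A·v_1 = (6, 20, -22).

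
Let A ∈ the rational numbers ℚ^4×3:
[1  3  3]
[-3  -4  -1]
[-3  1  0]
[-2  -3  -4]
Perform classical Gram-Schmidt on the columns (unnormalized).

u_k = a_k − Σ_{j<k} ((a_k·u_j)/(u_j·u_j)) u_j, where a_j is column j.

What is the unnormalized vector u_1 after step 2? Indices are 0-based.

Step 1: u_0 = a_0 = (1, -3, -3, -2).
Step 2: u_1 = a_1 − (18/23)·u_0 = (51/23, -38/23, 77/23, -33/23).

u_1 = (51/23, -38/23, 77/23, -33/23)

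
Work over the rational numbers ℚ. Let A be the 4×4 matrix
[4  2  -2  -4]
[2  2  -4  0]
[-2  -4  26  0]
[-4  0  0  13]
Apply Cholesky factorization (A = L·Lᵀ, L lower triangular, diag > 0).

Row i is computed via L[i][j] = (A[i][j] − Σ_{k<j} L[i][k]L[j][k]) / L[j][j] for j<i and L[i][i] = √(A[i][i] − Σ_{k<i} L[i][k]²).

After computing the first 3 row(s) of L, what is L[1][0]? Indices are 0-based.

L[1][0] = 1

Step 1: L[0][0] = √(4) = 2.
  L[1][0] = (2) / L[0][0] = 1.
Step 2: L[1][1] = √(1) = 1.
  L[2][0] = (-2) / L[0][0] = -1.
  L[2][1] = (-3) / L[1][1] = -3.
Step 3: L[2][2] = √(16) = 4.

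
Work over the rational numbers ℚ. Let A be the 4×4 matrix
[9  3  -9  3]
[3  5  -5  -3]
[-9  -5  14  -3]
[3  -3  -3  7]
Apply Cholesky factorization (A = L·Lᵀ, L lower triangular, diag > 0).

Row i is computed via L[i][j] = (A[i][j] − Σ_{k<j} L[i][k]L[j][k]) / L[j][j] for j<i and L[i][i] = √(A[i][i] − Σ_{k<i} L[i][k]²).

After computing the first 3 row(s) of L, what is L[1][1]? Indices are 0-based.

L[1][1] = 2

Step 1: L[0][0] = √(9) = 3.
  L[1][0] = (3) / L[0][0] = 1.
Step 2: L[1][1] = √(4) = 2.
  L[2][0] = (-9) / L[0][0] = -3.
  L[2][1] = (-2) / L[1][1] = -1.
Step 3: L[2][2] = √(4) = 2.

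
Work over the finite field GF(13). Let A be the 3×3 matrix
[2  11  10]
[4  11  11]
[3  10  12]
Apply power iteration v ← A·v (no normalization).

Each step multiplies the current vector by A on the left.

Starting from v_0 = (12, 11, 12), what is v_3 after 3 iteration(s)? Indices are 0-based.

v_0 = (12, 11, 12).
v_1 = A·v_0 = (5, 2, 4).
v_2 = A·v_1 = (7, 8, 5).
v_3 = A·v_2 = (9, 2, 5).

v_3 = (9, 2, 5)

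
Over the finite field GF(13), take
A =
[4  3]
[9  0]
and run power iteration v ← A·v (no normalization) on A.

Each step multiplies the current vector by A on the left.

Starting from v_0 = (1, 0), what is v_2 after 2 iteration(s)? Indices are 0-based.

v_0 = (1, 0).
v_1 = A·v_0 = (4, 9).
v_2 = A·v_1 = (4, 10).

v_2 = (4, 10)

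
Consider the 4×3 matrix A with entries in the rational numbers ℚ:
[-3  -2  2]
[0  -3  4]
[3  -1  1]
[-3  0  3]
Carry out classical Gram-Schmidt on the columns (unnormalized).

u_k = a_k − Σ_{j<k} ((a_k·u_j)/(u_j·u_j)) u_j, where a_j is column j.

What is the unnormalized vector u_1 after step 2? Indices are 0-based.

Step 1: u_0 = a_0 = (-3, 0, 3, -3).
Step 2: u_1 = a_1 − (1/9)·u_0 = (-5/3, -3, -4/3, 1/3).

u_1 = (-5/3, -3, -4/3, 1/3)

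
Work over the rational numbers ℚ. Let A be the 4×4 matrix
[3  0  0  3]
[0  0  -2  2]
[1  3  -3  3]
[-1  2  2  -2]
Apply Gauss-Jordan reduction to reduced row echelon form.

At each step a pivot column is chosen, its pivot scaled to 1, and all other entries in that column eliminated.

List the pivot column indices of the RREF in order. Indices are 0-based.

step 1: normalize row 0 (÷3) = (1, 0, 0, 1)
  row 2: subtract 1×row0 = (0, 3, -3, 2)
  row 3: subtract -1×row0 = (0, 2, 2, -1)
step 2: exchange rows 1,2
step 2: normalize row 1 (÷3) = (0, 1, -1, 2/3)
  row 3: subtract 2×row1 = (0, 0, 4, -7/3)
step 3: normalize row 2 (÷-2) = (0, 0, 1, -1)
  row 1: subtract -1×row2 = (0, 1, 0, -1/3)
  row 3: subtract 4×row2 = (0, 0, 0, 5/3)
step 4: normalize row 3 (÷5/3) = (0, 0, 0, 1)
  row 0: subtract 1×row3 = (1, 0, 0, 0)
  row 1: subtract -1/3×row3 = (0, 1, 0, 0)
  row 2: subtract -1×row3 = (0, 0, 1, 0)

pivot columns: 0, 1, 2, 3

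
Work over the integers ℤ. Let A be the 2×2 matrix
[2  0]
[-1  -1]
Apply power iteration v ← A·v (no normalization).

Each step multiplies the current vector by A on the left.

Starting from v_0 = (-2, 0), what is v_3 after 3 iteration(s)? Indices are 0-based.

v_0 = (-2, 0).
v_1 = A·v_0 = (-4, 2).
v_2 = A·v_1 = (-8, 2).
v_3 = A·v_2 = (-16, 6).

v_3 = (-16, 6)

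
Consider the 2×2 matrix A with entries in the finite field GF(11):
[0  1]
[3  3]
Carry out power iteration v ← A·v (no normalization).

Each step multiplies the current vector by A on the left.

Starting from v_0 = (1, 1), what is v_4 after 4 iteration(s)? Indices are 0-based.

v_4 = (4, 9)

v_0 = (1, 1).
v_1 = A·v_0 = (1, 6).
v_2 = A·v_1 = (6, 10).
v_3 = A·v_2 = (10, 4).
v_4 = A·v_3 = (4, 9).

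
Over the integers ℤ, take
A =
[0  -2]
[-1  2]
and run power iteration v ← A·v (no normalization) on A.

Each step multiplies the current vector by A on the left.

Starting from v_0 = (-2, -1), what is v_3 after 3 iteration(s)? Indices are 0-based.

v_0 = (-2, -1).
v_1 = A·v_0 = (2, 0).
v_2 = A·v_1 = (0, -2).
v_3 = A·v_2 = (4, -4).

v_3 = (4, -4)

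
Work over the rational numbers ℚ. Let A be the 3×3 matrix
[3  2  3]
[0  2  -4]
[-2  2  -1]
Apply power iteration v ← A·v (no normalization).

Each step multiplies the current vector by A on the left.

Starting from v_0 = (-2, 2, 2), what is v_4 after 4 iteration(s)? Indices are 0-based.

v_0 = (-2, 2, 2).
v_1 = A·v_0 = (4, -4, 6).
v_2 = A·v_1 = (22, -32, -22).
v_3 = A·v_2 = (-64, 24, -86).
v_4 = A·v_3 = (-402, 392, 262).

v_4 = (-402, 392, 262)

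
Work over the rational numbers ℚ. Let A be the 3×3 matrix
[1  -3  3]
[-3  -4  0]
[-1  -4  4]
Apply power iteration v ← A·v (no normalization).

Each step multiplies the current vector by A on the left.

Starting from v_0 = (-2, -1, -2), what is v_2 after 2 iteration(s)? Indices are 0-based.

v_2 = (-41, -25, -43)

v_0 = (-2, -1, -2).
v_1 = A·v_0 = (-5, 10, -2).
v_2 = A·v_1 = (-41, -25, -43).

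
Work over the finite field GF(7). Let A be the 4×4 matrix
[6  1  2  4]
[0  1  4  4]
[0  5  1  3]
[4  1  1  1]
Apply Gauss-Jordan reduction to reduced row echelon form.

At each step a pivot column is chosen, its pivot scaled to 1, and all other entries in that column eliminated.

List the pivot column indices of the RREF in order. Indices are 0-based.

[1] R0 /= 6  ⇒  (1, 6, 5, 3)
     R3 -= 4·R0  ⇒  (0, 5, 2, 3)
[2] R1 /= 1  ⇒  (0, 1, 4, 4)
     R0 -= 6·R1  ⇒  (1, 0, 2, 0)
     R2 -= 5·R1  ⇒  (0, 0, 2, 4)
     R3 -= 5·R1  ⇒  (0, 0, 3, 4)
[3] R2 /= 2  ⇒  (0, 0, 1, 2)
     R0 -= 2·R2  ⇒  (1, 0, 0, 3)
     R1 -= 4·R2  ⇒  (0, 1, 0, 3)
     R3 -= 3·R2  ⇒  (0, 0, 0, 5)
[4] R3 /= 5  ⇒  (0, 0, 0, 1)
     R0 -= 3·R3  ⇒  (1, 0, 0, 0)
     R1 -= 3·R3  ⇒  (0, 1, 0, 0)
     R2 -= 2·R3  ⇒  (0, 0, 1, 0)

pivot columns: 0, 1, 2, 3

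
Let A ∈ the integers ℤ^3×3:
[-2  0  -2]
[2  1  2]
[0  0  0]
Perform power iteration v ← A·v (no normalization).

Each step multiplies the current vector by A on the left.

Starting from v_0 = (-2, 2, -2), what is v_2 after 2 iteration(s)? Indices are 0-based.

v_2 = (-16, 10, 0)

v_0 = (-2, 2, -2).
v_1 = A·v_0 = (8, -6, 0).
v_2 = A·v_1 = (-16, 10, 0).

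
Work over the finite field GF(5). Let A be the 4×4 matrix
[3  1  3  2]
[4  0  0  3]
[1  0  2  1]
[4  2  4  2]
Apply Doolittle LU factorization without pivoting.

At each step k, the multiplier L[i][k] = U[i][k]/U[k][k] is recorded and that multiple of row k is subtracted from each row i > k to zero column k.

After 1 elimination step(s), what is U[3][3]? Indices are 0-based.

Step 1: pivot at (0,0) is 3.
  row1 ← row1 − (3)·row0  ⇒  L[1][0]=3, U row1=(0, 2, 1, 2)
  row2 ← row2 − (2)·row0  ⇒  L[2][0]=2, U row2=(0, 3, 1, 2)
  row3 ← row3 − (3)·row0  ⇒  L[3][0]=3, U row3=(0, 4, 0, 1)

U[3][3] = 1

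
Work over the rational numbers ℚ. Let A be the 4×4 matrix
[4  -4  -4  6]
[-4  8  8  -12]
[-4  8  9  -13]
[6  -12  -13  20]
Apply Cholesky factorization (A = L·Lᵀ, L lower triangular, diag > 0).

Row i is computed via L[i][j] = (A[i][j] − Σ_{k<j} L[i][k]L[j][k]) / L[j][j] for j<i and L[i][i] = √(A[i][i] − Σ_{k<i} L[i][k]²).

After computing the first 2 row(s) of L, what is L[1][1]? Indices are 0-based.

Step 1: L[0][0] = √(4) = 2.
  L[1][0] = (-4) / L[0][0] = -2.
Step 2: L[1][1] = √(4) = 2.

L[1][1] = 2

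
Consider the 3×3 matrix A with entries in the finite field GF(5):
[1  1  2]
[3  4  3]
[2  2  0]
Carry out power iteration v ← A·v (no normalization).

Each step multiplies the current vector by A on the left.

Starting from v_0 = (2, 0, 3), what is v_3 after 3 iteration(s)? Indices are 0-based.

v_0 = (2, 0, 3).
v_1 = A·v_0 = (3, 0, 4).
v_2 = A·v_1 = (1, 1, 1).
v_3 = A·v_2 = (4, 0, 4).

v_3 = (4, 0, 4)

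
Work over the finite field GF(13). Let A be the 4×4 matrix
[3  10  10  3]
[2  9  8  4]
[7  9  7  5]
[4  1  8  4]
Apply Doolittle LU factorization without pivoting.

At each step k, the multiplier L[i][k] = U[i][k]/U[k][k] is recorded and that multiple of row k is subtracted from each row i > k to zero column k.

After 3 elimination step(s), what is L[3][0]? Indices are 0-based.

[col 0] pivot 3
  R1 -= 5*R0 → (0, 11, 10, 2)  (L[1][0] := 5)
  R2 -= 11*R0 → (0, 3, 1, 11)  (L[2][0] := 11)
  R3 -= 10*R0 → (0, 5, 12, 0)  (L[3][0] := 10)
[col 1] pivot 11
  R2 -= 5*R1 → (0, 0, 3, 1)  (L[2][1] := 5)
  R3 -= 4*R1 → (0, 0, 11, 5)  (L[3][1] := 4)
[col 2] pivot 3
  R3 -= 8*R2 → (0, 0, 0, 10)  (L[3][2] := 8)

L[3][0] = 10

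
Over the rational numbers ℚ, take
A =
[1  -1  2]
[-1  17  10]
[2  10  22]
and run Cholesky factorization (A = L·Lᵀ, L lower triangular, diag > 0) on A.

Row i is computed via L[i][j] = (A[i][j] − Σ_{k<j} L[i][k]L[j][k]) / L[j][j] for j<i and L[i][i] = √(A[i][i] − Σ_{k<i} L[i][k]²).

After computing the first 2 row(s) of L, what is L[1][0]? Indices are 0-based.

L[1][0] = -1

Step 1: L[0][0] = √(1) = 1.
  L[1][0] = (-1) / L[0][0] = -1.
Step 2: L[1][1] = √(16) = 4.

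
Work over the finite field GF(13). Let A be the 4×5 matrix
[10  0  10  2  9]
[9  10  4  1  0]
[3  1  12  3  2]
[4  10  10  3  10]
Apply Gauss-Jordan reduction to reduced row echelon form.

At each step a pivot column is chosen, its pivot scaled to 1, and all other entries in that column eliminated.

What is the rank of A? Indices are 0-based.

rank = 4

pivot(0,0)=10: scale R0 → (1, 0, 1, 8, 10)
  clear (1,0): R1 −= (9)R0 → (0, 10, 8, 7, 1)
  clear (2,0): R2 −= (3)R0 → (0, 1, 9, 5, 11)
  clear (3,0): R3 −= (4)R0 → (0, 10, 6, 10, 9)
pivot(1,1)=10: scale R1 → (0, 1, 6, 2, 4)
  clear (2,1): R2 −= (1)R1 → (0, 0, 3, 3, 7)
  clear (3,1): R3 −= (10)R1 → (0, 0, 11, 3, 8)
pivot(2,2)=3: scale R2 → (0, 0, 1, 1, 11)
  clear (0,2): R0 −= (1)R2 → (1, 0, 0, 7, 12)
  clear (1,2): R1 −= (6)R2 → (0, 1, 0, 9, 3)
  clear (3,2): R3 −= (11)R2 → (0, 0, 0, 5, 4)
pivot(3,3)=5: scale R3 → (0, 0, 0, 1, 6)
  clear (0,3): R0 −= (7)R3 → (1, 0, 0, 0, 9)
  clear (1,3): R1 −= (9)R3 → (0, 1, 0, 0, 1)
  clear (2,3): R2 −= (1)R3 → (0, 0, 1, 0, 5)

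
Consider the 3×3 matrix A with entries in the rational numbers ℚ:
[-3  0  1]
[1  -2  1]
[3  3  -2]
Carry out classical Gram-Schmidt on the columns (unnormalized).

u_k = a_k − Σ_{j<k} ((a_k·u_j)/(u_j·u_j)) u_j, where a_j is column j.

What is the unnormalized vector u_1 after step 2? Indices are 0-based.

u_1 = (21/19, -45/19, 36/19)

Step 1: u_0 = a_0 = (-3, 1, 3).
Step 2: u_1 = a_1 − (7/19)·u_0 = (21/19, -45/19, 36/19).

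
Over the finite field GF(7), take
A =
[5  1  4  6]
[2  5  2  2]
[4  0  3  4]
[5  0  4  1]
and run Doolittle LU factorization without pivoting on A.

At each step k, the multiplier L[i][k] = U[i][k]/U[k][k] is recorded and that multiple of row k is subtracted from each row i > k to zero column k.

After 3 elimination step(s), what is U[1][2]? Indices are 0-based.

U[1][2] = 6

[col 0] pivot 5
  R1 -= 6*R0 → (0, 6, 6, 1)  (L[1][0] := 6)
  R2 -= 5*R0 → (0, 2, 4, 2)  (L[2][0] := 5)
  R3 -= 1*R0 → (0, 6, 0, 2)  (L[3][0] := 1)
[col 1] pivot 6
  R2 -= 5*R1 → (0, 0, 2, 4)  (L[2][1] := 5)
  R3 -= 1*R1 → (0, 0, 1, 1)  (L[3][1] := 1)
[col 2] pivot 2
  R3 -= 4*R2 → (0, 0, 0, 6)  (L[3][2] := 4)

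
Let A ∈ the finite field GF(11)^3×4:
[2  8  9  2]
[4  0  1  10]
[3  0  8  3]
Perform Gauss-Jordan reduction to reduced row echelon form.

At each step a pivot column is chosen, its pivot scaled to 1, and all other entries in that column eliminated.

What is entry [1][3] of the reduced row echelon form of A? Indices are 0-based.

M[1][3] = 0

step 1: normalize row 0 (÷2) = (1, 4, 10, 1)
  row 1: subtract 4×row0 = (0, 6, 5, 6)
  row 2: subtract 3×row0 = (0, 10, 0, 0)
step 2: normalize row 1 (÷6) = (0, 1, 10, 1)
  row 0: subtract 4×row1 = (1, 0, 3, 8)
  row 2: subtract 10×row1 = (0, 0, 10, 1)
step 3: normalize row 2 (÷10) = (0, 0, 1, 10)
  row 0: subtract 3×row2 = (1, 0, 0, 0)
  row 1: subtract 10×row2 = (0, 1, 0, 0)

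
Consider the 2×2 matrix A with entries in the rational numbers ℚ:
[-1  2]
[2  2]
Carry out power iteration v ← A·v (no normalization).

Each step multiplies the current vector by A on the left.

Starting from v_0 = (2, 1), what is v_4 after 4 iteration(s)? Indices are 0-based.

v_4 = (84, 120)

v_0 = (2, 1).
v_1 = A·v_0 = (0, 6).
v_2 = A·v_1 = (12, 12).
v_3 = A·v_2 = (12, 48).
v_4 = A·v_3 = (84, 120).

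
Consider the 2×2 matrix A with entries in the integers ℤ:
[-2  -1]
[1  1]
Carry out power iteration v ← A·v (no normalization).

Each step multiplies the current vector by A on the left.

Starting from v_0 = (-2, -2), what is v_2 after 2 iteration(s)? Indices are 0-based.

v_2 = (-8, 2)

v_0 = (-2, -2).
v_1 = A·v_0 = (6, -4).
v_2 = A·v_1 = (-8, 2).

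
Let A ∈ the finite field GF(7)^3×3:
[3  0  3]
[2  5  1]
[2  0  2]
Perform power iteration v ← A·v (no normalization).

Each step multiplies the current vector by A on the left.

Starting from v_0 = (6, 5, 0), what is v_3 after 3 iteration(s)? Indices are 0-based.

v_0 = (6, 5, 0).
v_1 = A·v_0 = (4, 2, 5).
v_2 = A·v_1 = (6, 2, 4).
v_3 = A·v_2 = (2, 5, 6).

v_3 = (2, 5, 6)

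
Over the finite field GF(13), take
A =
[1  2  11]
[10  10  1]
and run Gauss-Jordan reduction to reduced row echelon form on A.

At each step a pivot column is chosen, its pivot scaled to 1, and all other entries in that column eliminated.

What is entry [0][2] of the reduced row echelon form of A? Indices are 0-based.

M[0][2] = 10

step 1: normalize row 0 (÷1) = (1, 2, 11)
  row 1: subtract 10×row0 = (0, 3, 8)
step 2: normalize row 1 (÷3) = (0, 1, 7)
  row 0: subtract 2×row1 = (1, 0, 10)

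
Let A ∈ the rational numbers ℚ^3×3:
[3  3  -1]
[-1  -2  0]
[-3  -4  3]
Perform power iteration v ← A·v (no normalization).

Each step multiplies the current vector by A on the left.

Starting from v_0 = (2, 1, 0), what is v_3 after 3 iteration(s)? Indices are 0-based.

v_0 = (2, 1, 0).
v_1 = A·v_0 = (9, -4, -10).
v_2 = A·v_1 = (25, -1, -41).
v_3 = A·v_2 = (113, -23, -194).

v_3 = (113, -23, -194)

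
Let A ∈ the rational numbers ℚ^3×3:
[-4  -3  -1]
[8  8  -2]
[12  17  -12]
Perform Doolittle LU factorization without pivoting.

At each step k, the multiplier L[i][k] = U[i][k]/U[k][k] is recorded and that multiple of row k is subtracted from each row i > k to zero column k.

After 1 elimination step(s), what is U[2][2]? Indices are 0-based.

U[2][2] = -15

Step 1: pivot at (0,0) is -4.
  row1 ← row1 − (-2)·row0  ⇒  L[1][0]=-2, U row1=(0, 2, -4)
  row2 ← row2 − (-3)·row0  ⇒  L[2][0]=-3, U row2=(0, 8, -15)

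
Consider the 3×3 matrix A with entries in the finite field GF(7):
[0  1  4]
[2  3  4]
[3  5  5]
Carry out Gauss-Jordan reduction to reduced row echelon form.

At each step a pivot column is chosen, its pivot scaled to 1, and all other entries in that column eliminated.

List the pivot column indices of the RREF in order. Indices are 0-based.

step 1: exchange rows 0,1
step 1: normalize row 0 (÷2) = (1, 5, 2)
  row 2: subtract 3×row0 = (0, 4, 6)
step 2: normalize row 1 (÷1) = (0, 1, 4)
  row 0: subtract 5×row1 = (1, 0, 3)
  row 2: subtract 4×row1 = (0, 0, 4)
step 3: normalize row 2 (÷4) = (0, 0, 1)
  row 0: subtract 3×row2 = (1, 0, 0)
  row 1: subtract 4×row2 = (0, 1, 0)

pivot columns: 0, 1, 2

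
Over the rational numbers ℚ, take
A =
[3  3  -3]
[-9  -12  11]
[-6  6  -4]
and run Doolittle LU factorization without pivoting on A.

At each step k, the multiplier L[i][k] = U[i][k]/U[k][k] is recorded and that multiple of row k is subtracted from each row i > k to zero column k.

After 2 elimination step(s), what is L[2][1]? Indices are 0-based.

L[2][1] = -4

k=0: U[0][0]=3
  eliminate (1,0): mult=-3, new row 1: (0, -3, 2); set L[1][0]=-3
  eliminate (2,0): mult=-2, new row 2: (0, 12, -10); set L[2][0]=-2
k=1: U[1][1]=-3
  eliminate (2,1): mult=-4, new row 2: (0, 0, -2); set L[2][1]=-4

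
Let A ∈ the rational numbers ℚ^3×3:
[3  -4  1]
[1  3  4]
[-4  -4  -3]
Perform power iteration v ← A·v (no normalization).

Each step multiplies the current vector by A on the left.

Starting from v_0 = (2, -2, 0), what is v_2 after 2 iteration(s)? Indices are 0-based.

v_2 = (58, 2, -40)

v_0 = (2, -2, 0).
v_1 = A·v_0 = (14, -4, 0).
v_2 = A·v_1 = (58, 2, -40).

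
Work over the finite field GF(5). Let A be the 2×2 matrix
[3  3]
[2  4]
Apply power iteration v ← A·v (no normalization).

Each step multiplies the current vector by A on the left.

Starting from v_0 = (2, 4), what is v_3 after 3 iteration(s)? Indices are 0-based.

v_3 = (0, 2)

v_0 = (2, 4).
v_1 = A·v_0 = (3, 0).
v_2 = A·v_1 = (4, 1).
v_3 = A·v_2 = (0, 2).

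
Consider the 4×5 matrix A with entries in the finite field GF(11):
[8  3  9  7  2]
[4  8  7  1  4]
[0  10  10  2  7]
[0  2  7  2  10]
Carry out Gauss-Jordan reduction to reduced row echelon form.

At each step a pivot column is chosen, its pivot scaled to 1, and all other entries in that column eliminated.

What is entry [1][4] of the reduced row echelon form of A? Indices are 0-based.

M[1][4] = 2

step 1: normalize row 0 (÷8) = (1, 10, 8, 5, 3)
  row 1: subtract 4×row0 = (0, 1, 8, 3, 3)
step 2: normalize row 1 (÷1) = (0, 1, 8, 3, 3)
  row 0: subtract 10×row1 = (1, 0, 5, 8, 6)
  row 2: subtract 10×row1 = (0, 0, 7, 5, 10)
  row 3: subtract 2×row1 = (0, 0, 2, 7, 4)
step 3: normalize row 2 (÷7) = (0, 0, 1, 7, 3)
  row 0: subtract 5×row2 = (1, 0, 0, 6, 2)
  row 1: subtract 8×row2 = (0, 1, 0, 2, 1)
  row 3: subtract 2×row2 = (0, 0, 0, 4, 9)
step 4: normalize row 3 (÷4) = (0, 0, 0, 1, 5)
  row 0: subtract 6×row3 = (1, 0, 0, 0, 5)
  row 1: subtract 2×row3 = (0, 1, 0, 0, 2)
  row 2: subtract 7×row3 = (0, 0, 1, 0, 1)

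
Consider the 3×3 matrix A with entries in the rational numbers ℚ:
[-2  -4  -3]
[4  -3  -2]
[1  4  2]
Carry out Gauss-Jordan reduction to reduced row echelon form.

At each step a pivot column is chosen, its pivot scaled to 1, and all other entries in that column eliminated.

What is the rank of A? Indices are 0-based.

step 1: normalize row 0 (÷-2) = (1, 2, 3/2)
  row 1: subtract 4×row0 = (0, -11, -8)
  row 2: subtract 1×row0 = (0, 2, 1/2)
step 2: normalize row 1 (÷-11) = (0, 1, 8/11)
  row 0: subtract 2×row1 = (1, 0, 1/22)
  row 2: subtract 2×row1 = (0, 0, -21/22)
step 3: normalize row 2 (÷-21/22) = (0, 0, 1)
  row 0: subtract 1/22×row2 = (1, 0, 0)
  row 1: subtract 8/11×row2 = (0, 1, 0)

rank = 3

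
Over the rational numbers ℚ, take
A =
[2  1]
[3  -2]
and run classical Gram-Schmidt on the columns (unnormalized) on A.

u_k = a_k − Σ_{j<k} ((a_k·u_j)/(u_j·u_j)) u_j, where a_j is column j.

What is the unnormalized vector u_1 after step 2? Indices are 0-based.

Step 1: u_0 = a_0 = (2, 3).
Step 2: u_1 = a_1 − (-4/13)·u_0 = (21/13, -14/13).

u_1 = (21/13, -14/13)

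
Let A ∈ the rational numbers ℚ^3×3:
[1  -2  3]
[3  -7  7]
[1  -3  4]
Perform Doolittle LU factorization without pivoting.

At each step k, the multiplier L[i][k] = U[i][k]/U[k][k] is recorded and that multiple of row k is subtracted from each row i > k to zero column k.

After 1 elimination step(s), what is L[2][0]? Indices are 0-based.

L[2][0] = 1

k=0: U[0][0]=1
  eliminate (1,0): mult=3, new row 1: (0, -1, -2); set L[1][0]=3
  eliminate (2,0): mult=1, new row 2: (0, -1, 1); set L[2][0]=1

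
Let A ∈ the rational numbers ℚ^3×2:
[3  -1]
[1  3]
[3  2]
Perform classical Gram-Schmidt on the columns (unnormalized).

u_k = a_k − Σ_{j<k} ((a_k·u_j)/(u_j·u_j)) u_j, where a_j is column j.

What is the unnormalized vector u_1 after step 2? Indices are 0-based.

Step 1: u_0 = a_0 = (3, 1, 3).
Step 2: u_1 = a_1 − (6/19)·u_0 = (-37/19, 51/19, 20/19).

u_1 = (-37/19, 51/19, 20/19)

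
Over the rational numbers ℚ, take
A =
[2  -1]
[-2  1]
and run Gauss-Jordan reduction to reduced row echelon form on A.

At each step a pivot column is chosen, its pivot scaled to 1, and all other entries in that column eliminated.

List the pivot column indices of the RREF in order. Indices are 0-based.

step 1: normalize row 0 (÷2) = (1, -1/2)
  row 1: subtract -2×row0 = (0, 0)
skip col 1 (zero from row 1)

pivot columns: 0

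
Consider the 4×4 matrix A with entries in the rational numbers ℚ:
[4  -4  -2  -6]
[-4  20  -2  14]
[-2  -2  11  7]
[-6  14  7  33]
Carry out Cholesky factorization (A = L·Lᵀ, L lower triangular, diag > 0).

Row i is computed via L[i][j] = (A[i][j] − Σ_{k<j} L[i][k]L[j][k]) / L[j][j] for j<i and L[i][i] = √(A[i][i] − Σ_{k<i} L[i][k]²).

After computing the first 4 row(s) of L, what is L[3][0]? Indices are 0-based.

L[3][0] = -3

Step 1: L[0][0] = √(4) = 2.
  L[1][0] = (-4) / L[0][0] = -2.
Step 2: L[1][1] = √(16) = 4.
  L[2][0] = (-2) / L[0][0] = -1.
  L[2][1] = (-4) / L[1][1] = -1.
Step 3: L[2][2] = √(9) = 3.
  L[3][0] = (-6) / L[0][0] = -3.
  L[3][1] = (8) / L[1][1] = 2.
  L[3][2] = (6) / L[2][2] = 2.
Step 4: L[3][3] = √(16) = 4.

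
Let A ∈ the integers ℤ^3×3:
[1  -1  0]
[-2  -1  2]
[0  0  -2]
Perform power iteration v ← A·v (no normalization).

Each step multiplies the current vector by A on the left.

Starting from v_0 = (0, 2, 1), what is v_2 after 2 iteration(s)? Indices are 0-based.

v_0 = (0, 2, 1).
v_1 = A·v_0 = (-2, 0, -2).
v_2 = A·v_1 = (-2, 0, 4).

v_2 = (-2, 0, 4)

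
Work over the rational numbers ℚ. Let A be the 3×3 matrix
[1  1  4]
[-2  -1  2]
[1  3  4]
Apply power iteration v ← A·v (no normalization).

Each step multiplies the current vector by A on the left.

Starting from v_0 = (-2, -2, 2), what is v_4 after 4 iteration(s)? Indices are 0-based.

v_4 = (574, -130, 690)

v_0 = (-2, -2, 2).
v_1 = A·v_0 = (4, 10, 0).
v_2 = A·v_1 = (14, -18, 34).
v_3 = A·v_2 = (132, 58, 96).
v_4 = A·v_3 = (574, -130, 690).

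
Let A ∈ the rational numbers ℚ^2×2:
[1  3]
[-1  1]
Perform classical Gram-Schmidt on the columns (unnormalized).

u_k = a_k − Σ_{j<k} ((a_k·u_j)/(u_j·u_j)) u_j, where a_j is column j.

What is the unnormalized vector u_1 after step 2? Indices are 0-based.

u_1 = (2, 2)

Step 1: u_0 = a_0 = (1, -1).
Step 2: u_1 = a_1 − (1)·u_0 = (2, 2).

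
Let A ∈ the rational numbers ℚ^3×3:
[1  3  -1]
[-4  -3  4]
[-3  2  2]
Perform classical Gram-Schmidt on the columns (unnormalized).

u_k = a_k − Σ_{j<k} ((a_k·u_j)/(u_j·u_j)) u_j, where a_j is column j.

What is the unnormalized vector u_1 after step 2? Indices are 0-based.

u_1 = (69/26, -21/13, 79/26)

Step 1: u_0 = a_0 = (1, -4, -3).
Step 2: u_1 = a_1 − (9/26)·u_0 = (69/26, -21/13, 79/26).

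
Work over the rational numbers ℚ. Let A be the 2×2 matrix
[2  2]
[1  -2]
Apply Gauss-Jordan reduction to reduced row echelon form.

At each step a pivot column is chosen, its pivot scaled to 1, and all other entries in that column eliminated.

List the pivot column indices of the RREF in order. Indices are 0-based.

[1] R0 /= 2  ⇒  (1, 1)
     R1 -= 1·R0  ⇒  (0, -3)
[2] R1 /= -3  ⇒  (0, 1)
     R0 -= 1·R1  ⇒  (1, 0)

pivot columns: 0, 1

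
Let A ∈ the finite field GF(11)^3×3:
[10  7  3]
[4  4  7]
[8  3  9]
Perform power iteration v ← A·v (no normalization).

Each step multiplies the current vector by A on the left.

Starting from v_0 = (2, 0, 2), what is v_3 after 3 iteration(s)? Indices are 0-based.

v_0 = (2, 0, 2).
v_1 = A·v_0 = (4, 0, 1).
v_2 = A·v_1 = (10, 1, 8).
v_3 = A·v_2 = (10, 1, 1).

v_3 = (10, 1, 1)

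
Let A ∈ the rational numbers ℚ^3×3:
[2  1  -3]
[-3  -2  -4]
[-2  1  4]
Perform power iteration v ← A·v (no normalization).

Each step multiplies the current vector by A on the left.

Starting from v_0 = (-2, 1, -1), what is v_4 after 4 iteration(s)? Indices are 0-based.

v_0 = (-2, 1, -1).
v_1 = A·v_0 = (0, 8, 1).
v_2 = A·v_1 = (5, -20, 12).
v_3 = A·v_2 = (-46, -23, 18).
v_4 = A·v_3 = (-169, 112, 141).

v_4 = (-169, 112, 141)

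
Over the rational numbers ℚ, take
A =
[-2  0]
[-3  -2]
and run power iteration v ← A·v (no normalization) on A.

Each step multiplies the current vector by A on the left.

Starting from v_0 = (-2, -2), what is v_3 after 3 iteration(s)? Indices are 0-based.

v_3 = (16, 88)

v_0 = (-2, -2).
v_1 = A·v_0 = (4, 10).
v_2 = A·v_1 = (-8, -32).
v_3 = A·v_2 = (16, 88).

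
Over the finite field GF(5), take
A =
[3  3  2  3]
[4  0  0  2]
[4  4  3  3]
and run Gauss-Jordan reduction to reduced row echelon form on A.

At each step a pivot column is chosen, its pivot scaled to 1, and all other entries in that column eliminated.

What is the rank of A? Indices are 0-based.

rank = 3

step 1: normalize row 0 (÷3) = (1, 1, 4, 1)
  row 1: subtract 4×row0 = (0, 1, 4, 3)
  row 2: subtract 4×row0 = (0, 0, 2, 4)
step 2: normalize row 1 (÷1) = (0, 1, 4, 3)
  row 0: subtract 1×row1 = (1, 0, 0, 3)
step 3: normalize row 2 (÷2) = (0, 0, 1, 2)
  row 1: subtract 4×row2 = (0, 1, 0, 0)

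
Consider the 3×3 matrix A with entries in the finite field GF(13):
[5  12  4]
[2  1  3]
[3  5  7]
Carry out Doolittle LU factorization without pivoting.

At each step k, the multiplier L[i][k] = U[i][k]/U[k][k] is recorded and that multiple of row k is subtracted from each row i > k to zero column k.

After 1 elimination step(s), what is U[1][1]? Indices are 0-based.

U[1][1] = 4

k=0: U[0][0]=5
  eliminate (1,0): mult=3, new row 1: (0, 4, 4); set L[1][0]=3
  eliminate (2,0): mult=11, new row 2: (0, 3, 2); set L[2][0]=11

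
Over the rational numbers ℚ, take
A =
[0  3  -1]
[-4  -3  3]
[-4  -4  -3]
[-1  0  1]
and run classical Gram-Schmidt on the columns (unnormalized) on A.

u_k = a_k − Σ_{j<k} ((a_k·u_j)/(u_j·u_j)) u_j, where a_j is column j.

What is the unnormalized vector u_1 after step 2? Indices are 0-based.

u_1 = (3, 13/33, -20/33, 28/33)

Step 1: u_0 = a_0 = (0, -4, -4, -1).
Step 2: u_1 = a_1 − (28/33)·u_0 = (3, 13/33, -20/33, 28/33).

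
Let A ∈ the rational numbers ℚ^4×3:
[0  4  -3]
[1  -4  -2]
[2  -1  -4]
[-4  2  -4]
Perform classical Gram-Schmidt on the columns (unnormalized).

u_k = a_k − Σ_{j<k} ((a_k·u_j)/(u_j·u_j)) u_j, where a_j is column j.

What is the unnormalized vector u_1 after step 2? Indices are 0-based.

Step 1: u_0 = a_0 = (0, 1, 2, -4).
Step 2: u_1 = a_1 − (-2/3)·u_0 = (4, -10/3, 1/3, -2/3).

u_1 = (4, -10/3, 1/3, -2/3)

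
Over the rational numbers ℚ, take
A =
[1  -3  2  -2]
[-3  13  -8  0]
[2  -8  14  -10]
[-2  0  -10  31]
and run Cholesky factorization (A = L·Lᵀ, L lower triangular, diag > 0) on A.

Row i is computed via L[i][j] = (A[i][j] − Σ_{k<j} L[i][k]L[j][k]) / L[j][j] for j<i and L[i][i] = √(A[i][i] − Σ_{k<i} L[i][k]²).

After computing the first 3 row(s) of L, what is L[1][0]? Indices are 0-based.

L[1][0] = -3

Step 1: L[0][0] = √(1) = 1.
  L[1][0] = (-3) / L[0][0] = -3.
Step 2: L[1][1] = √(4) = 2.
  L[2][0] = (2) / L[0][0] = 2.
  L[2][1] = (-2) / L[1][1] = -1.
Step 3: L[2][2] = √(9) = 3.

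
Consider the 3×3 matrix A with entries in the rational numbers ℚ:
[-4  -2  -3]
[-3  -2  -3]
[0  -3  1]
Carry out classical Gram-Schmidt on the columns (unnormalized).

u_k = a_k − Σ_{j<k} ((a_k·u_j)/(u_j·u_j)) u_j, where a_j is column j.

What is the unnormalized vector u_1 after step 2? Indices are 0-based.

Step 1: u_0 = a_0 = (-4, -3, 0).
Step 2: u_1 = a_1 − (14/25)·u_0 = (6/25, -8/25, -3).

u_1 = (6/25, -8/25, -3)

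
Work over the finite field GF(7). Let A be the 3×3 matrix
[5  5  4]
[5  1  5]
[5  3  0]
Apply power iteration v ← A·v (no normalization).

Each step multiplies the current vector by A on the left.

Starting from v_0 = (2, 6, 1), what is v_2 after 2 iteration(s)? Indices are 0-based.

v_0 = (2, 6, 1).
v_1 = A·v_0 = (2, 0, 0).
v_2 = A·v_1 = (3, 3, 3).

v_2 = (3, 3, 3)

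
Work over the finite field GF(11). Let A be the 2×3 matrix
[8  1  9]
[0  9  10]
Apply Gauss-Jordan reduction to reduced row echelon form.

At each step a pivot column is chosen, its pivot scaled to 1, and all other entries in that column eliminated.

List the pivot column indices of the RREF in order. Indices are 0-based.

pivot columns: 0, 1

pivot(0,0)=8: scale R0 → (1, 7, 8)
pivot(1,1)=9: scale R1 → (0, 1, 6)
  clear (0,1): R0 −= (7)R1 → (1, 0, 10)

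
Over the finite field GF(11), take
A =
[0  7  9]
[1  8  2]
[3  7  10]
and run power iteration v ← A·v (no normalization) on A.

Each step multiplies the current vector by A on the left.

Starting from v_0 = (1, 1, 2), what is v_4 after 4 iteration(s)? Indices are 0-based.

v_4 = (3, 3, 3)

v_0 = (1, 1, 2).
v_1 = A·v_0 = (3, 2, 8).
v_2 = A·v_1 = (9, 2, 4).
v_3 = A·v_2 = (6, 0, 4).
v_4 = A·v_3 = (3, 3, 3).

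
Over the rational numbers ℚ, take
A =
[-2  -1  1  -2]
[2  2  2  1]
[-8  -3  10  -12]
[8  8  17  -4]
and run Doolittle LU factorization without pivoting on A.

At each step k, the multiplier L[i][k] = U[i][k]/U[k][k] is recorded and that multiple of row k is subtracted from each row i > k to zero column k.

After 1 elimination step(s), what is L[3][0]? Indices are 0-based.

L[3][0] = -4

Step 1: pivot at (0,0) is -2.
  row1 ← row1 − (-1)·row0  ⇒  L[1][0]=-1, U row1=(0, 1, 3, -1)
  row2 ← row2 − (4)·row0  ⇒  L[2][0]=4, U row2=(0, 1, 6, -4)
  row3 ← row3 − (-4)·row0  ⇒  L[3][0]=-4, U row3=(0, 4, 21, -12)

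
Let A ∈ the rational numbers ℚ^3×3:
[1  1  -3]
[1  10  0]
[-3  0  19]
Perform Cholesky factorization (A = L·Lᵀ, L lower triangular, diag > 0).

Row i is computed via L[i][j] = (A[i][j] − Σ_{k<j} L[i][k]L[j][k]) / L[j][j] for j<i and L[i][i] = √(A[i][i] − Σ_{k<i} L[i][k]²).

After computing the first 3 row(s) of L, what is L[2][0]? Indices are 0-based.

L[2][0] = -3

Step 1: L[0][0] = √(1) = 1.
  L[1][0] = (1) / L[0][0] = 1.
Step 2: L[1][1] = √(9) = 3.
  L[2][0] = (-3) / L[0][0] = -3.
  L[2][1] = (3) / L[1][1] = 1.
Step 3: L[2][2] = √(9) = 3.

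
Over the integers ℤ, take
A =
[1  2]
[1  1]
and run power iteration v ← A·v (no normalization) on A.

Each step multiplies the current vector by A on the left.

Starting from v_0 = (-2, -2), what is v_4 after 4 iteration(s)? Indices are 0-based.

v_0 = (-2, -2).
v_1 = A·v_0 = (-6, -4).
v_2 = A·v_1 = (-14, -10).
v_3 = A·v_2 = (-34, -24).
v_4 = A·v_3 = (-82, -58).

v_4 = (-82, -58)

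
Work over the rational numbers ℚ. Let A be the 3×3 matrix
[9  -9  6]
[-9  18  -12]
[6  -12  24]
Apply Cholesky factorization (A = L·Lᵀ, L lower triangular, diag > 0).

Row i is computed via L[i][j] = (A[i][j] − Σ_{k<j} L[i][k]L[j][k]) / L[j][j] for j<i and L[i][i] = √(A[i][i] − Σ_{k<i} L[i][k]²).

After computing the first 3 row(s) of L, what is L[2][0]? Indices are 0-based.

L[2][0] = 2

Step 1: L[0][0] = √(9) = 3.
  L[1][0] = (-9) / L[0][0] = -3.
Step 2: L[1][1] = √(9) = 3.
  L[2][0] = (6) / L[0][0] = 2.
  L[2][1] = (-6) / L[1][1] = -2.
Step 3: L[2][2] = √(16) = 4.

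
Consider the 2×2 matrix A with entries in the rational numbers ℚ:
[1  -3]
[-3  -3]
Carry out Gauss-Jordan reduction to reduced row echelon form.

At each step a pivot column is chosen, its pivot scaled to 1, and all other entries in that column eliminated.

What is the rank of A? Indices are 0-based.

[1] R0 /= 1  ⇒  (1, -3)
     R1 -= -3·R0  ⇒  (0, -12)
[2] R1 /= -12  ⇒  (0, 1)
     R0 -= -3·R1  ⇒  (1, 0)

rank = 2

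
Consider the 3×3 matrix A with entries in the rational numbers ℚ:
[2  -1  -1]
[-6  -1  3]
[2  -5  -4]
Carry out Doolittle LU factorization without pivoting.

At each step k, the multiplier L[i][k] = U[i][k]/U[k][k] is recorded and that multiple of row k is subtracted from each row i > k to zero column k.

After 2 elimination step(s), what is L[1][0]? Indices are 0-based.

L[1][0] = -3

Step 1: pivot at (0,0) is 2.
  row1 ← row1 − (-3)·row0  ⇒  L[1][0]=-3, U row1=(0, -4, 0)
  row2 ← row2 − (1)·row0  ⇒  L[2][0]=1, U row2=(0, -4, -3)
Step 2: pivot at (1,1) is -4.
  row2 ← row2 − (1)·row1  ⇒  L[2][1]=1, U row2=(0, 0, -3)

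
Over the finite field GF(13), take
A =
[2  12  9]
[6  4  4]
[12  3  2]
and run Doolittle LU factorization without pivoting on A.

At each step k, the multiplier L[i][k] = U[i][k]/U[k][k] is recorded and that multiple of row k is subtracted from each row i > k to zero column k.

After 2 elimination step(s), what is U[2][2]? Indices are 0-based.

k=0: U[0][0]=2
  eliminate (1,0): mult=3, new row 1: (0, 7, 3); set L[1][0]=3
  eliminate (2,0): mult=6, new row 2: (0, 9, 0); set L[2][0]=6
k=1: U[1][1]=7
  eliminate (2,1): mult=5, new row 2: (0, 0, 11); set L[2][1]=5

U[2][2] = 11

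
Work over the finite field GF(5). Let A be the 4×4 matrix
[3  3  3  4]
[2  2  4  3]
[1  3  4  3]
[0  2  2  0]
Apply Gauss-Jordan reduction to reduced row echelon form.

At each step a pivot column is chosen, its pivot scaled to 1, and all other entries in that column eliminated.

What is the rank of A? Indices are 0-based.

rank = 4

step 1: normalize row 0 (÷3) = (1, 1, 1, 3)
  row 1: subtract 2×row0 = (0, 0, 2, 2)
  row 2: subtract 1×row0 = (0, 2, 3, 0)
step 2: exchange rows 1,2
step 2: normalize row 1 (÷2) = (0, 1, 4, 0)
  row 0: subtract 1×row1 = (1, 0, 2, 3)
  row 3: subtract 2×row1 = (0, 0, 4, 0)
step 3: normalize row 2 (÷2) = (0, 0, 1, 1)
  row 0: subtract 2×row2 = (1, 0, 0, 1)
  row 1: subtract 4×row2 = (0, 1, 0, 1)
  row 3: subtract 4×row2 = (0, 0, 0, 1)
step 4: normalize row 3 (÷1) = (0, 0, 0, 1)
  row 0: subtract 1×row3 = (1, 0, 0, 0)
  row 1: subtract 1×row3 = (0, 1, 0, 0)
  row 2: subtract 1×row3 = (0, 0, 1, 0)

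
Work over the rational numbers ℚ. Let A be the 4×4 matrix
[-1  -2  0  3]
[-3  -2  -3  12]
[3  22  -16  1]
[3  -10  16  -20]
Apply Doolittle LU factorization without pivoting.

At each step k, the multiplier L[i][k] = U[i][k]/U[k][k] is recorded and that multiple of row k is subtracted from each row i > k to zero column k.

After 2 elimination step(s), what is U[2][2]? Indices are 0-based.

[col 0] pivot -1
  R1 -= 3*R0 → (0, 4, -3, 3)  (L[1][0] := 3)
  R2 -= -3*R0 → (0, 16, -16, 10)  (L[2][0] := -3)
  R3 -= -3*R0 → (0, -16, 16, -11)  (L[3][0] := -3)
[col 1] pivot 4
  R2 -= 4*R1 → (0, 0, -4, -2)  (L[2][1] := 4)
  R3 -= -4*R1 → (0, 0, 4, 1)  (L[3][1] := -4)

U[2][2] = -4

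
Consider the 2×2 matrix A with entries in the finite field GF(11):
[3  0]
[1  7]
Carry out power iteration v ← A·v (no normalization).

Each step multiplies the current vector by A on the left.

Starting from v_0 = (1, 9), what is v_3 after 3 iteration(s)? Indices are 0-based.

v_3 = (5, 9)

v_0 = (1, 9).
v_1 = A·v_0 = (3, 9).
v_2 = A·v_1 = (9, 0).
v_3 = A·v_2 = (5, 9).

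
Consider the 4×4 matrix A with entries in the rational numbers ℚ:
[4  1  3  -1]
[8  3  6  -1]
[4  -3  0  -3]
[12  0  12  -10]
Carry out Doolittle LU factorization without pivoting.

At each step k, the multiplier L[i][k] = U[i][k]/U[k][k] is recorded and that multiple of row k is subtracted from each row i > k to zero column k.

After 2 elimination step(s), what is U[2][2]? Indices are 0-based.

Step 1: pivot at (0,0) is 4.
  row1 ← row1 − (2)·row0  ⇒  L[1][0]=2, U row1=(0, 1, 0, 1)
  row2 ← row2 − (1)·row0  ⇒  L[2][0]=1, U row2=(0, -4, -3, -2)
  row3 ← row3 − (3)·row0  ⇒  L[3][0]=3, U row3=(0, -3, 3, -7)
Step 2: pivot at (1,1) is 1.
  row2 ← row2 − (-4)·row1  ⇒  L[2][1]=-4, U row2=(0, 0, -3, 2)
  row3 ← row3 − (-3)·row1  ⇒  L[3][1]=-3, U row3=(0, 0, 3, -4)

U[2][2] = -3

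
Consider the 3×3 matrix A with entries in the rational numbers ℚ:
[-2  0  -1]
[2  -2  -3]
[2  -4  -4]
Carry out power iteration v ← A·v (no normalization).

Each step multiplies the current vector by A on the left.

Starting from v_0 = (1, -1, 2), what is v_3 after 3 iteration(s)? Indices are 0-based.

v_0 = (1, -1, 2).
v_1 = A·v_0 = (-4, -2, -2).
v_2 = A·v_1 = (10, 2, 8).
v_3 = A·v_2 = (-28, -8, -20).

v_3 = (-28, -8, -20)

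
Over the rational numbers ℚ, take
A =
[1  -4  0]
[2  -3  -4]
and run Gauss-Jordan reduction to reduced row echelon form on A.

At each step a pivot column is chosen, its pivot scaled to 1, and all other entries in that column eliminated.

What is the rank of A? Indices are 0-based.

rank = 2

pivot(0,0)=1: scale R0 → (1, -4, 0)
  clear (1,0): R1 −= (2)R0 → (0, 5, -4)
pivot(1,1)=5: scale R1 → (0, 1, -4/5)
  clear (0,1): R0 −= (-4)R1 → (1, 0, -16/5)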